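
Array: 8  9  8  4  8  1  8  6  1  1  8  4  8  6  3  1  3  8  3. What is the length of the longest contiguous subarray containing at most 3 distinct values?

7

Extend right; when distinct count exceeds 3, shrink from the left:
[8] 1 distinct, len 1
[8, 9] 2 distinct, len 2
[8, 9, 8] 2 distinct, len 3
[8, 9, 8, 4] 3 distinct, len 4
[8, 9, 8, 4, 8] 3 distinct, len 5
[8, 4, 8, 1] 3 distinct, len 4
[8, 4, 8, 1, 8] 3 distinct, len 5
[8, 1, 8, 6] 3 distinct, len 4
[8, 1, 8, 6, 1] 3 distinct, len 5
[8, 1, 8, 6, 1, 1] 3 distinct, len 6
[8, 1, 8, 6, 1, 1, 8] 3 distinct, len 7
[1, 1, 8, 4] 3 distinct, len 4
[1, 1, 8, 4, 8] 3 distinct, len 5
[8, 4, 8, 6] 3 distinct, len 4
[8, 6, 3] 3 distinct, len 3
[6, 3, 1] 3 distinct, len 3
[6, 3, 1, 3] 3 distinct, len 4
[3, 1, 3, 8] 3 distinct, len 4
[3, 1, 3, 8, 3] 3 distinct, len 5
Longest length with ≤3 distinct: 7.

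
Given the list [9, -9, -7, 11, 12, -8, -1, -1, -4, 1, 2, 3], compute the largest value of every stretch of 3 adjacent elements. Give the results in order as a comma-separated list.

[9, -9, -7] → max 9
[-9, -7, 11] → max 11
[-7, 11, 12] → max 12
[11, 12, -8] → max 12
[12, -8, -1] → max 12
[-8, -1, -1] → max -1
[-1, -1, -4] → max -1
[-1, -4, 1] → max 1
[-4, 1, 2] → max 2
[1, 2, 3] → max 3

9, 11, 12, 12, 12, -1, -1, 1, 2, 3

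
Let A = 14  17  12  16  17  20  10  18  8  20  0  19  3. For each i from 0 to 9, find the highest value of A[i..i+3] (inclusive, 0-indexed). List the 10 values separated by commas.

17, 17, 20, 20, 20, 20, 20, 20, 20, 20

[14, 17, 12, 16] → max 17
[17, 12, 16, 17] → max 17
[12, 16, 17, 20] → max 20
[16, 17, 20, 10] → max 20
[17, 20, 10, 18] → max 20
[20, 10, 18, 8] → max 20
[10, 18, 8, 20] → max 20
[18, 8, 20, 0] → max 20
[8, 20, 0, 19] → max 20
[20, 0, 19, 3] → max 20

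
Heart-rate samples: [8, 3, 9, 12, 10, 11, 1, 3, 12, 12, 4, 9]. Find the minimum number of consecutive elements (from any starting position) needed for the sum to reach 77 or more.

10

add 8: running sum 8 < 77
add 3: running sum 11 < 77
add 9: running sum 20 < 77
add 12: running sum 32 < 77
add 10: running sum 42 < 77
add 11: running sum 53 < 77
add 1: running sum 54 < 77
add 3: running sum 57 < 77
add 12: running sum 69 < 77
add 12: shortest ending here [8, 3, 9, 12, 10, 11, 1, 3, 12, 12] sum 81, len 10
add 4: shortest ending here [3, 9, 12, 10, 11, 1, 3, 12, 12, 4] sum 77, len 10
add 9: shortest ending here [9, 12, 10, 11, 1, 3, 12, 12, 4, 9] sum 83, len 10
Shortest qualifying length: 10.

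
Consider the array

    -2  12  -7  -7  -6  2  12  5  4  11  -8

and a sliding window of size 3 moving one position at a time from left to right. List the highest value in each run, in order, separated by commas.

12, 12, -6, 2, 12, 12, 12, 11, 11

Sliding a size-3 window across the 11 values:
[-2, 12, -7] → max 12
[12, -7, -7] → max 12
[-7, -7, -6] → max -6
[-7, -6, 2] → max 2
[-6, 2, 12] → max 12
[2, 12, 5] → max 12
[12, 5, 4] → max 12
[5, 4, 11] → max 11
[4, 11, -8] → max 11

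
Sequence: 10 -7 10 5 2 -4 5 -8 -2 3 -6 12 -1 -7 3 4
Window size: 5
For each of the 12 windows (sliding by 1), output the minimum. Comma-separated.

(10, -7, 10, 5, 2) → min -7
(-7, 10, 5, 2, -4) → min -7
(10, 5, 2, -4, 5) → min -4
(5, 2, -4, 5, -8) → min -8
(2, -4, 5, -8, -2) → min -8
(-4, 5, -8, -2, 3) → min -8
(5, -8, -2, 3, -6) → min -8
(-8, -2, 3, -6, 12) → min -8
(-2, 3, -6, 12, -1) → min -6
(3, -6, 12, -1, -7) → min -7
(-6, 12, -1, -7, 3) → min -7
(12, -1, -7, 3, 4) → min -7

-7, -7, -4, -8, -8, -8, -8, -8, -6, -7, -7, -7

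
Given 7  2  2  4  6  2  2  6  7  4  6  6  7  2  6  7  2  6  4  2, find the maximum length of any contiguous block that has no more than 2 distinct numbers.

add 7: window [7] (1 distinct), len 1
add 2: window [7, 2] (2 distinct), len 2
add 2: window [7, 2, 2] (2 distinct), len 3
add 4: window [2, 2, 4] (2 distinct), len 3
add 6: window [4, 6] (2 distinct), len 2
add 2: window [6, 2] (2 distinct), len 2
add 2: window [6, 2, 2] (2 distinct), len 3
add 6: window [6, 2, 2, 6] (2 distinct), len 4
add 7: window [6, 7] (2 distinct), len 2
add 4: window [7, 4] (2 distinct), len 2
add 6: window [4, 6] (2 distinct), len 2
add 6: window [4, 6, 6] (2 distinct), len 3
add 7: window [6, 6, 7] (2 distinct), len 3
add 2: window [7, 2] (2 distinct), len 2
add 6: window [2, 6] (2 distinct), len 2
add 7: window [6, 7] (2 distinct), len 2
add 2: window [7, 2] (2 distinct), len 2
add 6: window [2, 6] (2 distinct), len 2
add 4: window [6, 4] (2 distinct), len 2
add 2: window [4, 2] (2 distinct), len 2
Longest length with ≤2 distinct: 4.

4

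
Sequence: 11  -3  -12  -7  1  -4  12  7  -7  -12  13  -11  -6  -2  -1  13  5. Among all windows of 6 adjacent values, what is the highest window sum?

9

Window sums for each of the 12 positions:
[11, -3, -12, -7, 1, -4] → sum -14
[-3, -12, -7, 1, -4, 12] → sum -13
[-12, -7, 1, -4, 12, 7] → sum -3
[-7, 1, -4, 12, 7, -7] → sum 2
[1, -4, 12, 7, -7, -12] → sum -3
[-4, 12, 7, -7, -12, 13] → sum 9
[12, 7, -7, -12, 13, -11] → sum 2
[7, -7, -12, 13, -11, -6] → sum -16
[-7, -12, 13, -11, -6, -2] → sum -25
[-12, 13, -11, -6, -2, -1] → sum -19
[13, -11, -6, -2, -1, 13] → sum 6
[-11, -6, -2, -1, 13, 5] → sum -2
Highest of these is 9.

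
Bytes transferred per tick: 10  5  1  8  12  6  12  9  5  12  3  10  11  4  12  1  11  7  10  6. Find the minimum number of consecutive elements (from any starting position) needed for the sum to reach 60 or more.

add 10: running sum 10 < 60
add 5: running sum 15 < 60
add 1: running sum 16 < 60
add 8: running sum 24 < 60
add 12: running sum 36 < 60
add 6: running sum 42 < 60
add 12: running sum 54 < 60
add 9: shortest ending here [10, 5, 1, 8, 12, 6, 12, 9] sum 63, len 8
add 5: shortest ending here [10, 5, 1, 8, 12, 6, 12, 9, 5] sum 68, len 9
add 12: shortest ending here [8, 12, 6, 12, 9, 5, 12] sum 64, len 7
add 3: shortest ending here [8, 12, 6, 12, 9, 5, 12, 3] sum 67, len 8
add 10: shortest ending here [12, 6, 12, 9, 5, 12, 3, 10] sum 69, len 8
add 11: shortest ending here [12, 9, 5, 12, 3, 10, 11] sum 62, len 7
add 4: shortest ending here [12, 9, 5, 12, 3, 10, 11, 4] sum 66, len 8
add 12: shortest ending here [9, 5, 12, 3, 10, 11, 4, 12] sum 66, len 8
add 1: shortest ending here [9, 5, 12, 3, 10, 11, 4, 12, 1] sum 67, len 9
add 11: shortest ending here [12, 3, 10, 11, 4, 12, 1, 11] sum 64, len 8
add 7: shortest ending here [12, 3, 10, 11, 4, 12, 1, 11, 7] sum 71, len 9
add 10: shortest ending here [10, 11, 4, 12, 1, 11, 7, 10] sum 66, len 8
add 6: shortest ending here [11, 4, 12, 1, 11, 7, 10, 6] sum 62, len 8
Shortest qualifying length: 7.

7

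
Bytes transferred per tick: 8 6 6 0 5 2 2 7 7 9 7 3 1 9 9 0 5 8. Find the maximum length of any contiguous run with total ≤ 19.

5

[8] sum 8 len 1
[8, 6] sum 14 len 2
[6, 6] sum 12 len 2
[6, 6, 0] sum 12 len 3
[6, 6, 0, 5] sum 17 len 4
[6, 6, 0, 5, 2] sum 19 len 5
[6, 0, 5, 2, 2] sum 15 len 5
[0, 5, 2, 2, 7] sum 16 len 5
[2, 2, 7, 7] sum 18 len 4
[7, 9] sum 16 len 2
[9, 7] sum 16 len 2
[9, 7, 3] sum 19 len 3
[7, 3, 1] sum 11 len 3
[3, 1, 9] sum 13 len 3
[1, 9, 9] sum 19 len 3
[1, 9, 9, 0] sum 19 len 4
[9, 0, 5] sum 14 len 3
[0, 5, 8] sum 13 len 3
Longest length seen: 5.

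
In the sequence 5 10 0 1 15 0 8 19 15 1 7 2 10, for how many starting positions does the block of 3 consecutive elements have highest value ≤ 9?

1

5 10 0 → max 10
10 0 1 → max 10
0 1 15 → max 15
1 15 0 → max 15
15 0 8 → max 15
0 8 19 → max 19
8 19 15 → max 19
19 15 1 → max 19
15 1 7 → max 15
1 7 2 → max 7  ≤ 9 ✓
7 2 10 → max 10
1 window satisfy the condition.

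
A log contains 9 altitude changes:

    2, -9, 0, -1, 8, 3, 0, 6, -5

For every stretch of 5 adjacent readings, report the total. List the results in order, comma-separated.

Sliding a size-5 window across the 9 values:
(2, -9, 0, -1, 8) → sum 0
(-9, 0, -1, 8, 3) → sum 1
(0, -1, 8, 3, 0) → sum 10
(-1, 8, 3, 0, 6) → sum 16
(8, 3, 0, 6, -5) → sum 12

0, 1, 10, 16, 12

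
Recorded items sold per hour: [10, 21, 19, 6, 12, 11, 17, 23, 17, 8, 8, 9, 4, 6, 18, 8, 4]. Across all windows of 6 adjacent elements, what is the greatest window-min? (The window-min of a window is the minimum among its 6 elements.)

8

Each size-6 window and its min:
10 21 19 6 12 11 → min 6
21 19 6 12 11 17 → min 6
19 6 12 11 17 23 → min 6
6 12 11 17 23 17 → min 6
12 11 17 23 17 8 → min 8
11 17 23 17 8 8 → min 8
17 23 17 8 8 9 → min 8
23 17 8 8 9 4 → min 4
17 8 8 9 4 6 → min 4
8 8 9 4 6 18 → min 4
8 9 4 6 18 8 → min 4
9 4 6 18 8 4 → min 4
Greatest of these is 8.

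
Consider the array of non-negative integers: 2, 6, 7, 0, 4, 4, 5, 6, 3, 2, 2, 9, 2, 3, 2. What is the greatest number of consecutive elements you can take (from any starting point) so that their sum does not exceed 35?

add 2: [2] sum 2, len 1
add 6: [2, 6] sum 8, len 2
add 7: [2, 6, 7] sum 15, len 3
add 0: [2, 6, 7, 0] sum 15, len 4
add 4: [2, 6, 7, 0, 4] sum 19, len 5
add 4: [2, 6, 7, 0, 4, 4] sum 23, len 6
add 5: [2, 6, 7, 0, 4, 4, 5] sum 28, len 7
add 6: [2, 6, 7, 0, 4, 4, 5, 6] sum 34, len 8
add 3: [6, 7, 0, 4, 4, 5, 6, 3] sum 35, len 8
add 2: [7, 0, 4, 4, 5, 6, 3, 2] sum 31, len 8
add 2: [7, 0, 4, 4, 5, 6, 3, 2, 2] sum 33, len 9
add 9: [0, 4, 4, 5, 6, 3, 2, 2, 9] sum 35, len 9
add 2: [4, 5, 6, 3, 2, 2, 9, 2] sum 33, len 8
add 3: [5, 6, 3, 2, 2, 9, 2, 3] sum 32, len 8
add 2: [5, 6, 3, 2, 2, 9, 2, 3, 2] sum 34, len 9
Longest length seen: 9.

9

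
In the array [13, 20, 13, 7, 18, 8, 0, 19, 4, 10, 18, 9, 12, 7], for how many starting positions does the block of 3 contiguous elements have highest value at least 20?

2

[13, 20, 13] → max 20  ≥ 20 ✓
[20, 13, 7] → max 20  ≥ 20 ✓
[13, 7, 18] → max 18
[7, 18, 8] → max 18
[18, 8, 0] → max 18
[8, 0, 19] → max 19
[0, 19, 4] → max 19
[19, 4, 10] → max 19
[4, 10, 18] → max 18
[10, 18, 9] → max 18
[18, 9, 12] → max 18
[9, 12, 7] → max 12
2 windows satisfy the condition.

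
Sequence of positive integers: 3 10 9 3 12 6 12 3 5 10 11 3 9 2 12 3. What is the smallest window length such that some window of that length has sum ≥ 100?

add 3: running sum 3 < 100
add 10: running sum 13 < 100
add 9: running sum 22 < 100
add 3: running sum 25 < 100
add 12: running sum 37 < 100
add 6: running sum 43 < 100
add 12: running sum 55 < 100
add 3: running sum 58 < 100
add 5: running sum 63 < 100
add 10: running sum 73 < 100
add 11: running sum 84 < 100
add 3: running sum 87 < 100
add 9: running sum 96 < 100
add 2: running sum 98 < 100
add 12: shortest ending here [10, 9, 3, 12, 6, 12, 3, 5, 10, 11, 3, 9, 2, 12] sum 107, len 14
add 3: shortest ending here [9, 3, 12, 6, 12, 3, 5, 10, 11, 3, 9, 2, 12, 3] sum 100, len 14
Shortest qualifying length: 14.

14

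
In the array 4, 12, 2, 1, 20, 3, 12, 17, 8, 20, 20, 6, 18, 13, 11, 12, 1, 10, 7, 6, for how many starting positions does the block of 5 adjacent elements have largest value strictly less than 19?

5

4 12 2 1 20 → max 20
12 2 1 20 3 → max 20
2 1 20 3 12 → max 20
1 20 3 12 17 → max 20
20 3 12 17 8 → max 20
3 12 17 8 20 → max 20
12 17 8 20 20 → max 20
17 8 20 20 6 → max 20
8 20 20 6 18 → max 20
20 20 6 18 13 → max 20
20 6 18 13 11 → max 20
6 18 13 11 12 → max 18  < 19 ✓
18 13 11 12 1 → max 18  < 19 ✓
13 11 12 1 10 → max 13  < 19 ✓
11 12 1 10 7 → max 12  < 19 ✓
12 1 10 7 6 → max 12  < 19 ✓
5 windows satisfy the condition.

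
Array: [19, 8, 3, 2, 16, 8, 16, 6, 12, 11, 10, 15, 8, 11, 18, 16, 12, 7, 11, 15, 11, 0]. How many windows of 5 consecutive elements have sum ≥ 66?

1

(19, 8, 3, 2, 16) → sum 48
(8, 3, 2, 16, 8) → sum 37
(3, 2, 16, 8, 16) → sum 45
(2, 16, 8, 16, 6) → sum 48
(16, 8, 16, 6, 12) → sum 58
(8, 16, 6, 12, 11) → sum 53
(16, 6, 12, 11, 10) → sum 55
(6, 12, 11, 10, 15) → sum 54
(12, 11, 10, 15, 8) → sum 56
(11, 10, 15, 8, 11) → sum 55
(10, 15, 8, 11, 18) → sum 62
(15, 8, 11, 18, 16) → sum 68  ≥ 66 ✓
(8, 11, 18, 16, 12) → sum 65
(11, 18, 16, 12, 7) → sum 64
(18, 16, 12, 7, 11) → sum 64
(16, 12, 7, 11, 15) → sum 61
(12, 7, 11, 15, 11) → sum 56
(7, 11, 15, 11, 0) → sum 44
1 window satisfy the condition.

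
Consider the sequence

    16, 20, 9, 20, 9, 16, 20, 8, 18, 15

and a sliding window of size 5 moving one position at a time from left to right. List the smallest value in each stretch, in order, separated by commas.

(16, 20, 9, 20, 9) → min 9
(20, 9, 20, 9, 16) → min 9
(9, 20, 9, 16, 20) → min 9
(20, 9, 16, 20, 8) → min 8
(9, 16, 20, 8, 18) → min 8
(16, 20, 8, 18, 15) → min 8

9, 9, 9, 8, 8, 8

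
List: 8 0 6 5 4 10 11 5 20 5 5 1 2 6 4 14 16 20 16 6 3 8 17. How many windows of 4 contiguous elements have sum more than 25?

[8, 0, 6, 5] → sum 19
[0, 6, 5, 4] → sum 15
[6, 5, 4, 10] → sum 25
[5, 4, 10, 11] → sum 30  > 25 ✓
[4, 10, 11, 5] → sum 30  > 25 ✓
[10, 11, 5, 20] → sum 46  > 25 ✓
[11, 5, 20, 5] → sum 41  > 25 ✓
[5, 20, 5, 5] → sum 35  > 25 ✓
[20, 5, 5, 1] → sum 31  > 25 ✓
[5, 5, 1, 2] → sum 13
[5, 1, 2, 6] → sum 14
[1, 2, 6, 4] → sum 13
[2, 6, 4, 14] → sum 26  > 25 ✓
[6, 4, 14, 16] → sum 40  > 25 ✓
[4, 14, 16, 20] → sum 54  > 25 ✓
[14, 16, 20, 16] → sum 66  > 25 ✓
[16, 20, 16, 6] → sum 58  > 25 ✓
[20, 16, 6, 3] → sum 45  > 25 ✓
[16, 6, 3, 8] → sum 33  > 25 ✓
[6, 3, 8, 17] → sum 34  > 25 ✓
14 windows satisfy the condition.

14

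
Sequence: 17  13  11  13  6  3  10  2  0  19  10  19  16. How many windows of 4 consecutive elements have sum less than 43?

6

(17, 13, 11, 13) → sum 54
(13, 11, 13, 6) → sum 43
(11, 13, 6, 3) → sum 33  < 43 ✓
(13, 6, 3, 10) → sum 32  < 43 ✓
(6, 3, 10, 2) → sum 21  < 43 ✓
(3, 10, 2, 0) → sum 15  < 43 ✓
(10, 2, 0, 19) → sum 31  < 43 ✓
(2, 0, 19, 10) → sum 31  < 43 ✓
(0, 19, 10, 19) → sum 48
(19, 10, 19, 16) → sum 64
6 windows satisfy the condition.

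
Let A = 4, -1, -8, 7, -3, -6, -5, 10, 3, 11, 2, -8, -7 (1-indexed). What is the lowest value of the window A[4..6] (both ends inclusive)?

-6

Elements at indices 4..6: 7, -3, -6
min(7, -3, -6) = -6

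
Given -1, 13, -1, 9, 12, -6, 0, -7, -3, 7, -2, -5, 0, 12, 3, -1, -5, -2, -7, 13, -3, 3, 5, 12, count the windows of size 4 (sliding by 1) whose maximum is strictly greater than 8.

14

-1 13 -1 9 → max 13  > 8 ✓
13 -1 9 12 → max 13  > 8 ✓
-1 9 12 -6 → max 12  > 8 ✓
9 12 -6 0 → max 12  > 8 ✓
12 -6 0 -7 → max 12  > 8 ✓
-6 0 -7 -3 → max 0
0 -7 -3 7 → max 7
-7 -3 7 -2 → max 7
-3 7 -2 -5 → max 7
7 -2 -5 0 → max 7
-2 -5 0 12 → max 12  > 8 ✓
-5 0 12 3 → max 12  > 8 ✓
0 12 3 -1 → max 12  > 8 ✓
12 3 -1 -5 → max 12  > 8 ✓
3 -1 -5 -2 → max 3
-1 -5 -2 -7 → max -1
-5 -2 -7 13 → max 13  > 8 ✓
-2 -7 13 -3 → max 13  > 8 ✓
-7 13 -3 3 → max 13  > 8 ✓
13 -3 3 5 → max 13  > 8 ✓
-3 3 5 12 → max 12  > 8 ✓
14 windows satisfy the condition.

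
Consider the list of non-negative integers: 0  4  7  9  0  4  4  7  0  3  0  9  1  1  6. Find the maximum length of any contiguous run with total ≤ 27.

add 0: [0] sum 0, len 1
add 4: [0, 4] sum 4, len 2
add 7: [0, 4, 7] sum 11, len 3
add 9: [0, 4, 7, 9] sum 20, len 4
add 0: [0, 4, 7, 9, 0] sum 20, len 5
add 4: [0, 4, 7, 9, 0, 4] sum 24, len 6
add 4: [7, 9, 0, 4, 4] sum 24, len 5
add 7: [9, 0, 4, 4, 7] sum 24, len 5
add 0: [9, 0, 4, 4, 7, 0] sum 24, len 6
add 3: [9, 0, 4, 4, 7, 0, 3] sum 27, len 7
add 0: [9, 0, 4, 4, 7, 0, 3, 0] sum 27, len 8
add 9: [0, 4, 4, 7, 0, 3, 0, 9] sum 27, len 8
add 1: [4, 7, 0, 3, 0, 9, 1] sum 24, len 7
add 1: [4, 7, 0, 3, 0, 9, 1, 1] sum 25, len 8
add 6: [7, 0, 3, 0, 9, 1, 1, 6] sum 27, len 8
Longest length seen: 8.

8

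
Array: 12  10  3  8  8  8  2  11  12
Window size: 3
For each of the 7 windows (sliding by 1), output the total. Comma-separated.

25, 21, 19, 24, 18, 21, 25

(12, 10, 3) → sum 25
(10, 3, 8) → sum 21
(3, 8, 8) → sum 19
(8, 8, 8) → sum 24
(8, 8, 2) → sum 18
(8, 2, 11) → sum 21
(2, 11, 12) → sum 25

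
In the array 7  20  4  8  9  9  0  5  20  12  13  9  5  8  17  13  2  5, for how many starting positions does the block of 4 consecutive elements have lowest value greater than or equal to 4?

9

7 20 4 8 → min 4  ≥ 4 ✓
20 4 8 9 → min 4  ≥ 4 ✓
4 8 9 9 → min 4  ≥ 4 ✓
8 9 9 0 → min 0
9 9 0 5 → min 0
9 0 5 20 → min 0
0 5 20 12 → min 0
5 20 12 13 → min 5  ≥ 4 ✓
20 12 13 9 → min 9  ≥ 4 ✓
12 13 9 5 → min 5  ≥ 4 ✓
13 9 5 8 → min 5  ≥ 4 ✓
9 5 8 17 → min 5  ≥ 4 ✓
5 8 17 13 → min 5  ≥ 4 ✓
8 17 13 2 → min 2
17 13 2 5 → min 2
9 windows satisfy the condition.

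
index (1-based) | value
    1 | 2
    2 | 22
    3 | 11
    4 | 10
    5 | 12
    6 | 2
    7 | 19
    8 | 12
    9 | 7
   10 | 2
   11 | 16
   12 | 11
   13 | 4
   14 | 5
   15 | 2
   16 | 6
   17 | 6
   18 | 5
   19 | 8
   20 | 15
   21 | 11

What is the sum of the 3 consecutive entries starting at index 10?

Elements at indices 10..12: 2, 16, 11
sum(2, 16, 11) = 29

29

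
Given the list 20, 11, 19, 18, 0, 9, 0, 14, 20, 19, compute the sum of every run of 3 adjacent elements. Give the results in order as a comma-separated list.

50, 48, 37, 27, 9, 23, 34, 53

[20, 11, 19] → sum 50
[11, 19, 18] → sum 48
[19, 18, 0] → sum 37
[18, 0, 9] → sum 27
[0, 9, 0] → sum 9
[9, 0, 14] → sum 23
[0, 14, 20] → sum 34
[14, 20, 19] → sum 53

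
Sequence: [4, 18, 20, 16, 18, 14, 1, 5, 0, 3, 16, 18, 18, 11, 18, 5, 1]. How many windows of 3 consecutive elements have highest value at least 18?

(4, 18, 20) → max 20  ≥ 18 ✓
(18, 20, 16) → max 20  ≥ 18 ✓
(20, 16, 18) → max 20  ≥ 18 ✓
(16, 18, 14) → max 18  ≥ 18 ✓
(18, 14, 1) → max 18  ≥ 18 ✓
(14, 1, 5) → max 14
(1, 5, 0) → max 5
(5, 0, 3) → max 5
(0, 3, 16) → max 16
(3, 16, 18) → max 18  ≥ 18 ✓
(16, 18, 18) → max 18  ≥ 18 ✓
(18, 18, 11) → max 18  ≥ 18 ✓
(18, 11, 18) → max 18  ≥ 18 ✓
(11, 18, 5) → max 18  ≥ 18 ✓
(18, 5, 1) → max 18  ≥ 18 ✓
11 windows satisfy the condition.

11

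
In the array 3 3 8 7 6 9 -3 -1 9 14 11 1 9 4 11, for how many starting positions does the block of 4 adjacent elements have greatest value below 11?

[3, 3, 8, 7] → max 8  < 11 ✓
[3, 8, 7, 6] → max 8  < 11 ✓
[8, 7, 6, 9] → max 9  < 11 ✓
[7, 6, 9, -3] → max 9  < 11 ✓
[6, 9, -3, -1] → max 9  < 11 ✓
[9, -3, -1, 9] → max 9  < 11 ✓
[-3, -1, 9, 14] → max 14
[-1, 9, 14, 11] → max 14
[9, 14, 11, 1] → max 14
[14, 11, 1, 9] → max 14
[11, 1, 9, 4] → max 11
[1, 9, 4, 11] → max 11
6 windows satisfy the condition.

6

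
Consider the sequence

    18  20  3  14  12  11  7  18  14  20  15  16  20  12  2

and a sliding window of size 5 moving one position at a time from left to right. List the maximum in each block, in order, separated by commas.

20, 20, 14, 18, 18, 20, 20, 20, 20, 20, 20

Sliding a size-5 window across the 15 values:
(18, 20, 3, 14, 12) → max 20
(20, 3, 14, 12, 11) → max 20
(3, 14, 12, 11, 7) → max 14
(14, 12, 11, 7, 18) → max 18
(12, 11, 7, 18, 14) → max 18
(11, 7, 18, 14, 20) → max 20
(7, 18, 14, 20, 15) → max 20
(18, 14, 20, 15, 16) → max 20
(14, 20, 15, 16, 20) → max 20
(20, 15, 16, 20, 12) → max 20
(15, 16, 20, 12, 2) → max 20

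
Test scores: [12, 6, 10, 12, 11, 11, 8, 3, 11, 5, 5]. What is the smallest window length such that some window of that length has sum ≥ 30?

3

add 12: running sum 12 < 30
add 6: running sum 18 < 30
add 10: running sum 28 < 30
add 12: shortest ending here [12, 6, 10, 12] sum 40, len 4
add 11: shortest ending here [10, 12, 11] sum 33, len 3
add 11: shortest ending here [12, 11, 11] sum 34, len 3
add 8: shortest ending here [11, 11, 8] sum 30, len 3
add 3: shortest ending here [11, 11, 8, 3] sum 33, len 4
add 11: shortest ending here [11, 8, 3, 11] sum 33, len 4
add 5: shortest ending here [11, 8, 3, 11, 5] sum 38, len 5
add 5: shortest ending here [8, 3, 11, 5, 5] sum 32, len 5
Shortest qualifying length: 3.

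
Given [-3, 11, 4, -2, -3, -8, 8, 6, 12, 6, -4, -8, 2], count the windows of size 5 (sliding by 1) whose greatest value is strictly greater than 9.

7

[-3, 11, 4, -2, -3] → max 11  > 9 ✓
[11, 4, -2, -3, -8] → max 11  > 9 ✓
[4, -2, -3, -8, 8] → max 8
[-2, -3, -8, 8, 6] → max 8
[-3, -8, 8, 6, 12] → max 12  > 9 ✓
[-8, 8, 6, 12, 6] → max 12  > 9 ✓
[8, 6, 12, 6, -4] → max 12  > 9 ✓
[6, 12, 6, -4, -8] → max 12  > 9 ✓
[12, 6, -4, -8, 2] → max 12  > 9 ✓
7 windows satisfy the condition.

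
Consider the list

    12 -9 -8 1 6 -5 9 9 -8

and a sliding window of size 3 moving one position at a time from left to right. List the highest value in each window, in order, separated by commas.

12, 1, 6, 6, 9, 9, 9

12 -9 -8 → max 12
-9 -8 1 → max 1
-8 1 6 → max 6
1 6 -5 → max 6
6 -5 9 → max 9
-5 9 9 → max 9
9 9 -8 → max 9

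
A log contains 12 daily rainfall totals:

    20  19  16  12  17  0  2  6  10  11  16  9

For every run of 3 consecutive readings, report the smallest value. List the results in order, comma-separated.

(20, 19, 16) → min 16
(19, 16, 12) → min 12
(16, 12, 17) → min 12
(12, 17, 0) → min 0
(17, 0, 2) → min 0
(0, 2, 6) → min 0
(2, 6, 10) → min 2
(6, 10, 11) → min 6
(10, 11, 16) → min 10
(11, 16, 9) → min 9

16, 12, 12, 0, 0, 0, 2, 6, 10, 9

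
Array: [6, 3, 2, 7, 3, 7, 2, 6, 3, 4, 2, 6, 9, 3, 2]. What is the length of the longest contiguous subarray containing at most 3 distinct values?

Extend right; when distinct count exceeds 3, shrink from the left:
add 6: window [6] (1 distinct), len 1
add 3: window [6, 3] (2 distinct), len 2
add 2: window [6, 3, 2] (3 distinct), len 3
add 7: window [3, 2, 7] (3 distinct), len 3
add 3: window [3, 2, 7, 3] (3 distinct), len 4
add 7: window [3, 2, 7, 3, 7] (3 distinct), len 5
add 2: window [3, 2, 7, 3, 7, 2] (3 distinct), len 6
add 6: window [7, 2, 6] (3 distinct), len 3
add 3: window [2, 6, 3] (3 distinct), len 3
add 4: window [6, 3, 4] (3 distinct), len 3
add 2: window [3, 4, 2] (3 distinct), len 3
add 6: window [4, 2, 6] (3 distinct), len 3
add 9: window [2, 6, 9] (3 distinct), len 3
add 3: window [6, 9, 3] (3 distinct), len 3
add 2: window [9, 3, 2] (3 distinct), len 3
Longest length with ≤3 distinct: 6.

6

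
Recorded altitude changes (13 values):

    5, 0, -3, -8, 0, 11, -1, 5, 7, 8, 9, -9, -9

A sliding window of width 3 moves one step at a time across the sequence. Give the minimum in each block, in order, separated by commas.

Sliding a size-3 window across the 13 values:
5 0 -3 → min -3
0 -3 -8 → min -8
-3 -8 0 → min -8
-8 0 11 → min -8
0 11 -1 → min -1
11 -1 5 → min -1
-1 5 7 → min -1
5 7 8 → min 5
7 8 9 → min 7
8 9 -9 → min -9
9 -9 -9 → min -9

-3, -8, -8, -8, -1, -1, -1, 5, 7, -9, -9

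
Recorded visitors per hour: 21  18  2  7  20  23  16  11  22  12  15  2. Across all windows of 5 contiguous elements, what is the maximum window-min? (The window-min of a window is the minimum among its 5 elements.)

(21, 18, 2, 7, 20) → min 2
(18, 2, 7, 20, 23) → min 2
(2, 7, 20, 23, 16) → min 2
(7, 20, 23, 16, 11) → min 7
(20, 23, 16, 11, 22) → min 11
(23, 16, 11, 22, 12) → min 11
(16, 11, 22, 12, 15) → min 11
(11, 22, 12, 15, 2) → min 2
Maximum of these is 11.

11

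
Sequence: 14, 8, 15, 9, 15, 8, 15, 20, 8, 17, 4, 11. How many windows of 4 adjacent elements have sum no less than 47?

14 8 15 9 → sum 46
8 15 9 15 → sum 47  ≥ 47 ✓
15 9 15 8 → sum 47  ≥ 47 ✓
9 15 8 15 → sum 47  ≥ 47 ✓
15 8 15 20 → sum 58  ≥ 47 ✓
8 15 20 8 → sum 51  ≥ 47 ✓
15 20 8 17 → sum 60  ≥ 47 ✓
20 8 17 4 → sum 49  ≥ 47 ✓
8 17 4 11 → sum 40
7 windows satisfy the condition.

7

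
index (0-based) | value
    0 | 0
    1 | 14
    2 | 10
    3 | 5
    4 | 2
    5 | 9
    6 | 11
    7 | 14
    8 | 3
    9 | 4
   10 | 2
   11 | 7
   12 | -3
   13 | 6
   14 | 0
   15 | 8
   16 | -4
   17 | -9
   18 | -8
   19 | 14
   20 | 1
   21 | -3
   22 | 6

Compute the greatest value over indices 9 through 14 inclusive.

Elements at indices 9..14: 4, 2, 7, -3, 6, 0
max(4, 2, 7, -3, 6, 0) = 7

7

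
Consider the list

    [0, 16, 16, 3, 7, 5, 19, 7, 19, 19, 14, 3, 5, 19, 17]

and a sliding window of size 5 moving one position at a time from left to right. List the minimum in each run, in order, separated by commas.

0, 3, 3, 3, 5, 5, 7, 3, 3, 3, 3

Sliding a size-5 window across the 15 values:
[0, 16, 16, 3, 7] → min 0
[16, 16, 3, 7, 5] → min 3
[16, 3, 7, 5, 19] → min 3
[3, 7, 5, 19, 7] → min 3
[7, 5, 19, 7, 19] → min 5
[5, 19, 7, 19, 19] → min 5
[19, 7, 19, 19, 14] → min 7
[7, 19, 19, 14, 3] → min 3
[19, 19, 14, 3, 5] → min 3
[19, 14, 3, 5, 19] → min 3
[14, 3, 5, 19, 17] → min 3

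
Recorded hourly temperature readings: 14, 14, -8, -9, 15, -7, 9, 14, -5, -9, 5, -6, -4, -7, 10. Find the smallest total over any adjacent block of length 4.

-15

(14, 14, -8, -9) → sum 11
(14, -8, -9, 15) → sum 12
(-8, -9, 15, -7) → sum -9
(-9, 15, -7, 9) → sum 8
(15, -7, 9, 14) → sum 31
(-7, 9, 14, -5) → sum 11
(9, 14, -5, -9) → sum 9
(14, -5, -9, 5) → sum 5
(-5, -9, 5, -6) → sum -15
(-9, 5, -6, -4) → sum -14
(5, -6, -4, -7) → sum -12
(-6, -4, -7, 10) → sum -7
Smallest of these is -15.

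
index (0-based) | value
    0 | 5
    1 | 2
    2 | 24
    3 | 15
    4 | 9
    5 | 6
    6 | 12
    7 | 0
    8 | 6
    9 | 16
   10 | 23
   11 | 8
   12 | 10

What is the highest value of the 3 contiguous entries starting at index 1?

Elements at indices 1..3: 2, 24, 15
max(2, 24, 15) = 24

24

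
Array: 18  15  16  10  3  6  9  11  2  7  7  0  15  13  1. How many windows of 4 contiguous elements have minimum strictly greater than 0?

(18, 15, 16, 10) → min 10  > 0 ✓
(15, 16, 10, 3) → min 3  > 0 ✓
(16, 10, 3, 6) → min 3  > 0 ✓
(10, 3, 6, 9) → min 3  > 0 ✓
(3, 6, 9, 11) → min 3  > 0 ✓
(6, 9, 11, 2) → min 2  > 0 ✓
(9, 11, 2, 7) → min 2  > 0 ✓
(11, 2, 7, 7) → min 2  > 0 ✓
(2, 7, 7, 0) → min 0
(7, 7, 0, 15) → min 0
(7, 0, 15, 13) → min 0
(0, 15, 13, 1) → min 0
8 windows satisfy the condition.

8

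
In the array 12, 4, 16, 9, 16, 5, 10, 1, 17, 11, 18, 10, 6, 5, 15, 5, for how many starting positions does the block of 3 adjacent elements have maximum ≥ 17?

12 4 16 → max 16
4 16 9 → max 16
16 9 16 → max 16
9 16 5 → max 16
16 5 10 → max 16
5 10 1 → max 10
10 1 17 → max 17  ≥ 17 ✓
1 17 11 → max 17  ≥ 17 ✓
17 11 18 → max 18  ≥ 17 ✓
11 18 10 → max 18  ≥ 17 ✓
18 10 6 → max 18  ≥ 17 ✓
10 6 5 → max 10
6 5 15 → max 15
5 15 5 → max 15
5 windows satisfy the condition.

5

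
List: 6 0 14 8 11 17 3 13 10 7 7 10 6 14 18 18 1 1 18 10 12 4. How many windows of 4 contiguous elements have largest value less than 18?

11

(6, 0, 14, 8) → max 14  < 18 ✓
(0, 14, 8, 11) → max 14  < 18 ✓
(14, 8, 11, 17) → max 17  < 18 ✓
(8, 11, 17, 3) → max 17  < 18 ✓
(11, 17, 3, 13) → max 17  < 18 ✓
(17, 3, 13, 10) → max 17  < 18 ✓
(3, 13, 10, 7) → max 13  < 18 ✓
(13, 10, 7, 7) → max 13  < 18 ✓
(10, 7, 7, 10) → max 10  < 18 ✓
(7, 7, 10, 6) → max 10  < 18 ✓
(7, 10, 6, 14) → max 14  < 18 ✓
(10, 6, 14, 18) → max 18
(6, 14, 18, 18) → max 18
(14, 18, 18, 1) → max 18
(18, 18, 1, 1) → max 18
(18, 1, 1, 18) → max 18
(1, 1, 18, 10) → max 18
(1, 18, 10, 12) → max 18
(18, 10, 12, 4) → max 18
11 windows satisfy the condition.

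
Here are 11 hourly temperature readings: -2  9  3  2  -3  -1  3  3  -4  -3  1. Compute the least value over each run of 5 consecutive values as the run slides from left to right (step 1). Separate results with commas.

-3, -3, -3, -3, -4, -4, -4

-2 9 3 2 -3 → min -3
9 3 2 -3 -1 → min -3
3 2 -3 -1 3 → min -3
2 -3 -1 3 3 → min -3
-3 -1 3 3 -4 → min -4
-1 3 3 -4 -3 → min -4
3 3 -4 -3 1 → min -4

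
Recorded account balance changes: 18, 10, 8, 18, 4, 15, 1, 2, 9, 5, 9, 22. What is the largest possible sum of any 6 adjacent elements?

Each size-6 window and its sum:
(18, 10, 8, 18, 4, 15) → sum 73
(10, 8, 18, 4, 15, 1) → sum 56
(8, 18, 4, 15, 1, 2) → sum 48
(18, 4, 15, 1, 2, 9) → sum 49
(4, 15, 1, 2, 9, 5) → sum 36
(15, 1, 2, 9, 5, 9) → sum 41
(1, 2, 9, 5, 9, 22) → sum 48
Largest of these is 73.

73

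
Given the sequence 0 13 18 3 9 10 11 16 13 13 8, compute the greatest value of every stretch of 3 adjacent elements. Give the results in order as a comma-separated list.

18, 18, 18, 10, 11, 16, 16, 16, 13

Sliding a size-3 window across the 11 values:
0 13 18 → max 18
13 18 3 → max 18
18 3 9 → max 18
3 9 10 → max 10
9 10 11 → max 11
10 11 16 → max 16
11 16 13 → max 16
16 13 13 → max 16
13 13 8 → max 13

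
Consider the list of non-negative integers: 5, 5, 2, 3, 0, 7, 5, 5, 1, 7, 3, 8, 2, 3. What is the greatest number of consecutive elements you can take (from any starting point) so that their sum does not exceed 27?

→ 5: sum 5, len 1
→ 5: sum 10, len 2
→ 2: sum 12, len 3
→ 3: sum 15, len 4
→ 0: sum 15, len 5
→ 7: sum 22, len 6
→ 5: sum 27, len 7
→ 5 (dropped 5): sum 27, len 7
→ 1 (dropped 5): sum 23, len 7
→ 7 (dropped 2, 3): sum 25, len 6
→ 3 (dropped 0, 7): sum 21, len 5
→ 8 (dropped 5): sum 24, len 5
→ 2: sum 26, len 6
→ 3 (dropped 5): sum 24, len 6
Longest length seen: 7.

7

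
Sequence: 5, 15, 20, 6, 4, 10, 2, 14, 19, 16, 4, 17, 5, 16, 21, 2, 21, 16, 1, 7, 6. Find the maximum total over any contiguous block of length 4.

5 15 20 6 → sum 46
15 20 6 4 → sum 45
20 6 4 10 → sum 40
6 4 10 2 → sum 22
4 10 2 14 → sum 30
10 2 14 19 → sum 45
2 14 19 16 → sum 51
14 19 16 4 → sum 53
19 16 4 17 → sum 56
16 4 17 5 → sum 42
4 17 5 16 → sum 42
17 5 16 21 → sum 59
5 16 21 2 → sum 44
16 21 2 21 → sum 60
21 2 21 16 → sum 60
2 21 16 1 → sum 40
21 16 1 7 → sum 45
16 1 7 6 → sum 30
Maximum of these is 60.

60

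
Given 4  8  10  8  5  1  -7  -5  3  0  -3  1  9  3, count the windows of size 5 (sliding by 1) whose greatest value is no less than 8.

(4, 8, 10, 8, 5) → max 10  ≥ 8 ✓
(8, 10, 8, 5, 1) → max 10  ≥ 8 ✓
(10, 8, 5, 1, -7) → max 10  ≥ 8 ✓
(8, 5, 1, -7, -5) → max 8  ≥ 8 ✓
(5, 1, -7, -5, 3) → max 5
(1, -7, -5, 3, 0) → max 3
(-7, -5, 3, 0, -3) → max 3
(-5, 3, 0, -3, 1) → max 3
(3, 0, -3, 1, 9) → max 9  ≥ 8 ✓
(0, -3, 1, 9, 3) → max 9  ≥ 8 ✓
6 windows satisfy the condition.

6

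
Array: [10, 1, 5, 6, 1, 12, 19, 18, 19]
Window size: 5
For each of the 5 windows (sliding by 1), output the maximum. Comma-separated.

10 1 5 6 1 → max 10
1 5 6 1 12 → max 12
5 6 1 12 19 → max 19
6 1 12 19 18 → max 19
1 12 19 18 19 → max 19

10, 12, 19, 19, 19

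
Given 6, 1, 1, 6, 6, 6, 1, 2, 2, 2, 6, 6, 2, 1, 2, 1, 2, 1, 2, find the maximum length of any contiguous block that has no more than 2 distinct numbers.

Extend right; when distinct count exceeds 2, shrink from the left:
add 6: window [6] (1 distinct), len 1
add 1: window [6, 1] (2 distinct), len 2
add 1: window [6, 1, 1] (2 distinct), len 3
add 6: window [6, 1, 1, 6] (2 distinct), len 4
add 6: window [6, 1, 1, 6, 6] (2 distinct), len 5
add 6: window [6, 1, 1, 6, 6, 6] (2 distinct), len 6
add 1: window [6, 1, 1, 6, 6, 6, 1] (2 distinct), len 7
add 2: window [1, 2] (2 distinct), len 2
add 2: window [1, 2, 2] (2 distinct), len 3
add 2: window [1, 2, 2, 2] (2 distinct), len 4
add 6: window [2, 2, 2, 6] (2 distinct), len 4
add 6: window [2, 2, 2, 6, 6] (2 distinct), len 5
add 2: window [2, 2, 2, 6, 6, 2] (2 distinct), len 6
add 1: window [2, 1] (2 distinct), len 2
add 2: window [2, 1, 2] (2 distinct), len 3
add 1: window [2, 1, 2, 1] (2 distinct), len 4
add 2: window [2, 1, 2, 1, 2] (2 distinct), len 5
add 1: window [2, 1, 2, 1, 2, 1] (2 distinct), len 6
add 2: window [2, 1, 2, 1, 2, 1, 2] (2 distinct), len 7
Longest length with ≤2 distinct: 7.

7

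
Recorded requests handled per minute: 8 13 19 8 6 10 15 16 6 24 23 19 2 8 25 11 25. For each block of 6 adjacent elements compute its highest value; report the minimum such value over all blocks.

16

[8, 13, 19, 8, 6, 10] → max 19
[13, 19, 8, 6, 10, 15] → max 19
[19, 8, 6, 10, 15, 16] → max 19
[8, 6, 10, 15, 16, 6] → max 16
[6, 10, 15, 16, 6, 24] → max 24
[10, 15, 16, 6, 24, 23] → max 24
[15, 16, 6, 24, 23, 19] → max 24
[16, 6, 24, 23, 19, 2] → max 24
[6, 24, 23, 19, 2, 8] → max 24
[24, 23, 19, 2, 8, 25] → max 25
[23, 19, 2, 8, 25, 11] → max 25
[19, 2, 8, 25, 11, 25] → max 25
Minimum of these is 16.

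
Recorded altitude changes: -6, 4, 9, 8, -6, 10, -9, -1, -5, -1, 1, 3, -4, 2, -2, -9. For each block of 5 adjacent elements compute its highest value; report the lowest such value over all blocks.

Window maxs for each of the 12 positions:
[-6, 4, 9, 8, -6] → max 9
[4, 9, 8, -6, 10] → max 10
[9, 8, -6, 10, -9] → max 10
[8, -6, 10, -9, -1] → max 10
[-6, 10, -9, -1, -5] → max 10
[10, -9, -1, -5, -1] → max 10
[-9, -1, -5, -1, 1] → max 1
[-1, -5, -1, 1, 3] → max 3
[-5, -1, 1, 3, -4] → max 3
[-1, 1, 3, -4, 2] → max 3
[1, 3, -4, 2, -2] → max 3
[3, -4, 2, -2, -9] → max 3
Lowest of these is 1.

1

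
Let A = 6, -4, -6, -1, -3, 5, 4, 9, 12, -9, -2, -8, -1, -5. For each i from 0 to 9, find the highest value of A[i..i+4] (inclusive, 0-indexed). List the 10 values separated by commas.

6 -4 -6 -1 -3 → max 6
-4 -6 -1 -3 5 → max 5
-6 -1 -3 5 4 → max 5
-1 -3 5 4 9 → max 9
-3 5 4 9 12 → max 12
5 4 9 12 -9 → max 12
4 9 12 -9 -2 → max 12
9 12 -9 -2 -8 → max 12
12 -9 -2 -8 -1 → max 12
-9 -2 -8 -1 -5 → max -1

6, 5, 5, 9, 12, 12, 12, 12, 12, -1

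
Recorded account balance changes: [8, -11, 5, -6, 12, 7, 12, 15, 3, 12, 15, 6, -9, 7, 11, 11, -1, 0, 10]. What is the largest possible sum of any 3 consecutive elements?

34

Window sums for each of the 17 positions:
(8, -11, 5) → sum 2
(-11, 5, -6) → sum -12
(5, -6, 12) → sum 11
(-6, 12, 7) → sum 13
(12, 7, 12) → sum 31
(7, 12, 15) → sum 34
(12, 15, 3) → sum 30
(15, 3, 12) → sum 30
(3, 12, 15) → sum 30
(12, 15, 6) → sum 33
(15, 6, -9) → sum 12
(6, -9, 7) → sum 4
(-9, 7, 11) → sum 9
(7, 11, 11) → sum 29
(11, 11, -1) → sum 21
(11, -1, 0) → sum 10
(-1, 0, 10) → sum 9
Largest of these is 34.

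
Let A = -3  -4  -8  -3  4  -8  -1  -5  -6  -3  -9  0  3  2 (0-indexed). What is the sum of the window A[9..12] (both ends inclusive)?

-9

Elements at indices 9..12: -3, -9, 0, 3
sum(-3, -9, 0, 3) = -9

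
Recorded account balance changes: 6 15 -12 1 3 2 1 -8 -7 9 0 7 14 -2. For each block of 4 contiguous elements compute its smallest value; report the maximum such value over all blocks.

(6, 15, -12, 1) → min -12
(15, -12, 1, 3) → min -12
(-12, 1, 3, 2) → min -12
(1, 3, 2, 1) → min 1
(3, 2, 1, -8) → min -8
(2, 1, -8, -7) → min -8
(1, -8, -7, 9) → min -8
(-8, -7, 9, 0) → min -8
(-7, 9, 0, 7) → min -7
(9, 0, 7, 14) → min 0
(0, 7, 14, -2) → min -2
Maximum of these is 1.

1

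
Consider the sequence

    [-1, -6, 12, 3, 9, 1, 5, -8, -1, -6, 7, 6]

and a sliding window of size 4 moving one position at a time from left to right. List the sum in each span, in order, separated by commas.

[-1, -6, 12, 3] → sum 8
[-6, 12, 3, 9] → sum 18
[12, 3, 9, 1] → sum 25
[3, 9, 1, 5] → sum 18
[9, 1, 5, -8] → sum 7
[1, 5, -8, -1] → sum -3
[5, -8, -1, -6] → sum -10
[-8, -1, -6, 7] → sum -8
[-1, -6, 7, 6] → sum 6

8, 18, 25, 18, 7, -3, -10, -8, 6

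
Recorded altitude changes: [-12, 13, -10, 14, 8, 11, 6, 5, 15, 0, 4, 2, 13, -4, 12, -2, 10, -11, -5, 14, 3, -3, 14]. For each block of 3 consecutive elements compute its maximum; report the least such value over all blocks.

4

(-12, 13, -10) → max 13
(13, -10, 14) → max 14
(-10, 14, 8) → max 14
(14, 8, 11) → max 14
(8, 11, 6) → max 11
(11, 6, 5) → max 11
(6, 5, 15) → max 15
(5, 15, 0) → max 15
(15, 0, 4) → max 15
(0, 4, 2) → max 4
(4, 2, 13) → max 13
(2, 13, -4) → max 13
(13, -4, 12) → max 13
(-4, 12, -2) → max 12
(12, -2, 10) → max 12
(-2, 10, -11) → max 10
(10, -11, -5) → max 10
(-11, -5, 14) → max 14
(-5, 14, 3) → max 14
(14, 3, -3) → max 14
(3, -3, 14) → max 14
Least of these is 4.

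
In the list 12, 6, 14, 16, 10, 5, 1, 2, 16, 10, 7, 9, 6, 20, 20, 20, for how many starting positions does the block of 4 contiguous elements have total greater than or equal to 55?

12 6 14 16 → sum 48
6 14 16 10 → sum 46
14 16 10 5 → sum 45
16 10 5 1 → sum 32
10 5 1 2 → sum 18
5 1 2 16 → sum 24
1 2 16 10 → sum 29
2 16 10 7 → sum 35
16 10 7 9 → sum 42
10 7 9 6 → sum 32
7 9 6 20 → sum 42
9 6 20 20 → sum 55  ≥ 55 ✓
6 20 20 20 → sum 66  ≥ 55 ✓
2 windows satisfy the condition.

2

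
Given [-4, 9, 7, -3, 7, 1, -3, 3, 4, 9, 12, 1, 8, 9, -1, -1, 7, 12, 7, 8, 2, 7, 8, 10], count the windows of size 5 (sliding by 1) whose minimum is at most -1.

-4 9 7 -3 7 → min -4  ≤ -1 ✓
9 7 -3 7 1 → min -3  ≤ -1 ✓
7 -3 7 1 -3 → min -3  ≤ -1 ✓
-3 7 1 -3 3 → min -3  ≤ -1 ✓
7 1 -3 3 4 → min -3  ≤ -1 ✓
1 -3 3 4 9 → min -3  ≤ -1 ✓
-3 3 4 9 12 → min -3  ≤ -1 ✓
3 4 9 12 1 → min 1
4 9 12 1 8 → min 1
9 12 1 8 9 → min 1
12 1 8 9 -1 → min -1  ≤ -1 ✓
1 8 9 -1 -1 → min -1  ≤ -1 ✓
8 9 -1 -1 7 → min -1  ≤ -1 ✓
9 -1 -1 7 12 → min -1  ≤ -1 ✓
-1 -1 7 12 7 → min -1  ≤ -1 ✓
-1 7 12 7 8 → min -1  ≤ -1 ✓
7 12 7 8 2 → min 2
12 7 8 2 7 → min 2
7 8 2 7 8 → min 2
8 2 7 8 10 → min 2
13 windows satisfy the condition.

13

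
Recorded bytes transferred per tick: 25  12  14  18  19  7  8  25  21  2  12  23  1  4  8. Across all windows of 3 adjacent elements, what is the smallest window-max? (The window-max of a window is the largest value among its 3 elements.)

(25, 12, 14) → max 25
(12, 14, 18) → max 18
(14, 18, 19) → max 19
(18, 19, 7) → max 19
(19, 7, 8) → max 19
(7, 8, 25) → max 25
(8, 25, 21) → max 25
(25, 21, 2) → max 25
(21, 2, 12) → max 21
(2, 12, 23) → max 23
(12, 23, 1) → max 23
(23, 1, 4) → max 23
(1, 4, 8) → max 8
Smallest of these is 8.

8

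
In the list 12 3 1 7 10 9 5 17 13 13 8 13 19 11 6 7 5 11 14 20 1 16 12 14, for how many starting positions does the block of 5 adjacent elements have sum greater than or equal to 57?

9

12 3 1 7 10 → sum 33
3 1 7 10 9 → sum 30
1 7 10 9 5 → sum 32
7 10 9 5 17 → sum 48
10 9 5 17 13 → sum 54
9 5 17 13 13 → sum 57  ≥ 57 ✓
5 17 13 13 8 → sum 56
17 13 13 8 13 → sum 64  ≥ 57 ✓
13 13 8 13 19 → sum 66  ≥ 57 ✓
13 8 13 19 11 → sum 64  ≥ 57 ✓
8 13 19 11 6 → sum 57  ≥ 57 ✓
13 19 11 6 7 → sum 56
19 11 6 7 5 → sum 48
11 6 7 5 11 → sum 40
6 7 5 11 14 → sum 43
7 5 11 14 20 → sum 57  ≥ 57 ✓
5 11 14 20 1 → sum 51
11 14 20 1 16 → sum 62  ≥ 57 ✓
14 20 1 16 12 → sum 63  ≥ 57 ✓
20 1 16 12 14 → sum 63  ≥ 57 ✓
9 windows satisfy the condition.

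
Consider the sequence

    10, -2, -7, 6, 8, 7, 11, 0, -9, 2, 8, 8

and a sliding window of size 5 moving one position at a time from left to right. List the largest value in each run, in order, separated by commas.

(10, -2, -7, 6, 8) → max 10
(-2, -7, 6, 8, 7) → max 8
(-7, 6, 8, 7, 11) → max 11
(6, 8, 7, 11, 0) → max 11
(8, 7, 11, 0, -9) → max 11
(7, 11, 0, -9, 2) → max 11
(11, 0, -9, 2, 8) → max 11
(0, -9, 2, 8, 8) → max 8

10, 8, 11, 11, 11, 11, 11, 8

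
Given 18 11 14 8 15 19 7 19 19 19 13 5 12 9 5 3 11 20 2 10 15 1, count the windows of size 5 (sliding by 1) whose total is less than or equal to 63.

[18, 11, 14, 8, 15] → sum 66
[11, 14, 8, 15, 19] → sum 67
[14, 8, 15, 19, 7] → sum 63  ≤ 63 ✓
[8, 15, 19, 7, 19] → sum 68
[15, 19, 7, 19, 19] → sum 79
[19, 7, 19, 19, 19] → sum 83
[7, 19, 19, 19, 13] → sum 77
[19, 19, 19, 13, 5] → sum 75
[19, 19, 13, 5, 12] → sum 68
[19, 13, 5, 12, 9] → sum 58  ≤ 63 ✓
[13, 5, 12, 9, 5] → sum 44  ≤ 63 ✓
[5, 12, 9, 5, 3] → sum 34  ≤ 63 ✓
[12, 9, 5, 3, 11] → sum 40  ≤ 63 ✓
[9, 5, 3, 11, 20] → sum 48  ≤ 63 ✓
[5, 3, 11, 20, 2] → sum 41  ≤ 63 ✓
[3, 11, 20, 2, 10] → sum 46  ≤ 63 ✓
[11, 20, 2, 10, 15] → sum 58  ≤ 63 ✓
[20, 2, 10, 15, 1] → sum 48  ≤ 63 ✓
10 windows satisfy the condition.

10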